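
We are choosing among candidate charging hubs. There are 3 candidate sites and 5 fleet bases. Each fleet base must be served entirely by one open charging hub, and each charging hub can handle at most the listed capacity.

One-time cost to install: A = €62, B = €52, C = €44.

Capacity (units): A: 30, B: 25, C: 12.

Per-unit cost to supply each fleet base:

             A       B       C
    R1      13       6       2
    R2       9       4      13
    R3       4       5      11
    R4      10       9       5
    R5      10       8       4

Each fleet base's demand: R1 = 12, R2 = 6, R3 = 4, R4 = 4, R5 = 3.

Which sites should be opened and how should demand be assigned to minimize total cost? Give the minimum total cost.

Open {B, C}: R1→C 2·12=24, R2→B 4·6=24, R3→B 5·4=20, R4→B 9·4=36, R5→B 8·3=24.
Loads: B carries 17/25, C carries 12/12. Service 128; fixed 96; total 224.
Next best feasible plan costs 244.

Minimum total cost: 224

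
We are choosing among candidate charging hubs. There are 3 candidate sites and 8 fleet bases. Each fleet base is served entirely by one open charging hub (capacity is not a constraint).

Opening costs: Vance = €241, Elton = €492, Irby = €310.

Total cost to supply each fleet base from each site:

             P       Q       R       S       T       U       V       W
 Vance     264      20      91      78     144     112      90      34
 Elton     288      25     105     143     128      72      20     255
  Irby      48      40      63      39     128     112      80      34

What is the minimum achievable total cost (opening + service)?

Minimum total cost: 854

For any fixed open set, each fleet base goes to its cheapest open site; total = fixed + service.
{Irby}: P→Irby 48, Q→Irby 40, R→Irby 63, S→Irby 39, T→Irby 128, U→Irby 112, V→Irby 80, W→Irby 34. Service 544; fixed 310; total 854.
{Vance}: P→Vance 264, Q→Vance 20, R→Vance 91, S→Vance 78, T→Vance 144, U→Vance 112, V→Vance 90, W→Vance 34. Service 833; fixed 241; total 1074.
{Vance, Irby}: service 524 + fixed 551 = 1075
{Vance, Elton, Irby}: service 424 + fixed 1043 = 1467
(All 7 nonempty subsets were checked; Irby only is lowest.)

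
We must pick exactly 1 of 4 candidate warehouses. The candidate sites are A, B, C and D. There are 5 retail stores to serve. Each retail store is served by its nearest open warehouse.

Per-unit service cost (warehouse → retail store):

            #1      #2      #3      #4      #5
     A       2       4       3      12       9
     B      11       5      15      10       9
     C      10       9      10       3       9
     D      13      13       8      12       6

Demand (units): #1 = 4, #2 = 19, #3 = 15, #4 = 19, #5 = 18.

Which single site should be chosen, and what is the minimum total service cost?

Choose A only; total service cost 519.

With exactly 1 open, each retail store uses its cheapest among the chosen.
{A}: #1→A 2·4=8, #2→A 4·19=76, #3→A 3·15=45, #4→A 12·19=228, #5→A 9·18=162. Service cost 519.
{C}: service cost 580
{B}: service cost 716
Among all 4 size-1 choices, {A} is lowest.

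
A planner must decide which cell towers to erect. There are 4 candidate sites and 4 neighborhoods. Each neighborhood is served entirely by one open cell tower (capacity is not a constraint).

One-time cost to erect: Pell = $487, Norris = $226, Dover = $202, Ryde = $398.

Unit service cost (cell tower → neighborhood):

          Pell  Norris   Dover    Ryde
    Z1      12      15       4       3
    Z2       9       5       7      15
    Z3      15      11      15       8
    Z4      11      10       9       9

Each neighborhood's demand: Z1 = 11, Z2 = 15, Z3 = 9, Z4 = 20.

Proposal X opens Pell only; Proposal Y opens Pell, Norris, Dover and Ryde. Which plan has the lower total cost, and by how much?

Proposal X is cheaper by 564.

Proposal X: {Pell}: Z1→Pell 12·11=132, Z2→Pell 9·15=135, Z3→Pell 15·9=135, Z4→Pell 11·20=220. Service 622; fixed 487; total 1109.
Proposal Y: {Pell, Norris, Dover, Ryde}: Z1→Ryde 3·11=33, Z2→Norris 5·15=75, Z3→Ryde 8·9=72, Z4→Dover 9·20=180. Service 360; fixed 1313; total 1673.
Difference: |1109 − 1673| = 564.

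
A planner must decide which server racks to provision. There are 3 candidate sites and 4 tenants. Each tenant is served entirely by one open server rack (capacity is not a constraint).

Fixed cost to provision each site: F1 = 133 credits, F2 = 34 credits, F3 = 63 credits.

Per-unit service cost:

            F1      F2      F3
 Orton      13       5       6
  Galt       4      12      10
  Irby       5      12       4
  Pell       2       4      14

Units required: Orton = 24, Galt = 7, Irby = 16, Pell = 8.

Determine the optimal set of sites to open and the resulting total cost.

For any fixed open set, each tenant goes to its cheapest open site; total = fixed + service.
{F2, F3}: Orton→F2 5·24=120, Galt→F3 10·7=70, Irby→F3 4·16=64, Pell→F2 4·8=32. Service 286; fixed 97; total 383.
{F1, F2}: service 244 + fixed 167 = 411
{F1, F3}: service 252 + fixed 196 = 448
{F1, F2, F3}: service 228 + fixed 230 = 458
No other subset beats 383.

Open F2 and F3; minimum total cost 383.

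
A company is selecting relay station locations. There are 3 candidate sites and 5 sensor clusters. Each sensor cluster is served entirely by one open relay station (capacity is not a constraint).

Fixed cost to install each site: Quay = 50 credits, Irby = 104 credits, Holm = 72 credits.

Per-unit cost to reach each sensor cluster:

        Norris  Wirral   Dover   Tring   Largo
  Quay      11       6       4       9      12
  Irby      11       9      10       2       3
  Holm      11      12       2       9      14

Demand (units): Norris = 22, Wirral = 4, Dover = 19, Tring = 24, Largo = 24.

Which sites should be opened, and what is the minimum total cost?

For any fixed open set, each sensor cluster goes to its cheapest open site; total = fixed + service.
{Irby, Holm}: Norris→Irby 11·22=242, Wirral→Irby 9·4=36, Dover→Holm 2·19=38, Tring→Irby 2·24=48, Largo→Irby 3·24=72. Service 436; fixed 176; total 612.
{Quay, Irby}: service 462 + fixed 154 = 616
{Quay, Irby, Holm}: service 424 + fixed 226 = 650
{Quay}: service 846 + fixed 50 = 896
No other subset beats 612.

Open Irby and Holm; minimum total cost 612.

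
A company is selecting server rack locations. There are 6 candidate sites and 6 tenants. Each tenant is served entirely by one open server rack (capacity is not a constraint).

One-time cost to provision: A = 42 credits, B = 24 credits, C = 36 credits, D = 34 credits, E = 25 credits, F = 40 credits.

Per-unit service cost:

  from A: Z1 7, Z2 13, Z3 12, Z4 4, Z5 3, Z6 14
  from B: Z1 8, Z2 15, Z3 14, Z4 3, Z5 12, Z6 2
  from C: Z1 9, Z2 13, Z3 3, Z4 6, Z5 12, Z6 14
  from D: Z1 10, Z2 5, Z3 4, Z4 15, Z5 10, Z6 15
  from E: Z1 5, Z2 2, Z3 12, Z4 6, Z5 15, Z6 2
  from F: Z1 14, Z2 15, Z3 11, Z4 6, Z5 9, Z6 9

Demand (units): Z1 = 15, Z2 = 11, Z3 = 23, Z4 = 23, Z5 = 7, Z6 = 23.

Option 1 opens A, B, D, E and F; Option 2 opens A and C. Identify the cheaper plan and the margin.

Option 1 is cheaper by 340.

Option 1: {A, B, D, E, F}: Z1→E 5·15=75, Z2→E 2·11=22, Z3→D 4·23=92, Z4→B 3·23=69, Z5→A 3·7=21, Z6→B 2·23=46. Service 325; fixed 165; total 490.
Option 2: {A, C}: Z1→A 7·15=105, Z2→A 13·11=143, Z3→C 3·23=69, Z4→A 4·23=92, Z5→A 3·7=21, Z6→A 14·23=322. Service 752; fixed 78; total 830.
Difference: |490 − 830| = 340.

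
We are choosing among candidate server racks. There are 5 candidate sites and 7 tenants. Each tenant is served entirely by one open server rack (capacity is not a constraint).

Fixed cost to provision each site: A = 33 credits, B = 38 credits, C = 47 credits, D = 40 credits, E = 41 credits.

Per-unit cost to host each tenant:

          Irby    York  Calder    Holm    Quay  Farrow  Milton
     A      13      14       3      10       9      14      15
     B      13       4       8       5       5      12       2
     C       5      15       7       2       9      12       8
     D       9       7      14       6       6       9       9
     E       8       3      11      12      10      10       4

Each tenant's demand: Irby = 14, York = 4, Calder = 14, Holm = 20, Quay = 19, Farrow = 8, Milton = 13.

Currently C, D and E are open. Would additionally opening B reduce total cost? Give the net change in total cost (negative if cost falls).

Yes — net change −7 (cost falls by 7).

Current service cost with {C, D, E}: 458.
Adding B: each tenant re-picks its cheapest; new service cost 413, saving 45.
Extra fixed cost: 38. Net change = 38 − 45 = -7.
(Totals: 586 → 579.)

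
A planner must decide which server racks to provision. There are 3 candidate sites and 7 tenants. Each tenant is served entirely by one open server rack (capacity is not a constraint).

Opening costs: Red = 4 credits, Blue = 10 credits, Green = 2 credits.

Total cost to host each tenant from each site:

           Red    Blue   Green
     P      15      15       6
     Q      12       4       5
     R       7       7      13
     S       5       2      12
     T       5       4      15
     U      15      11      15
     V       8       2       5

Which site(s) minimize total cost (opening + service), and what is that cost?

Open Blue and Green; minimum total cost 48.

For any fixed open set, each tenant goes to its cheapest open site; total = fixed + service.
{Blue, Green}: P→Green 6, Q→Blue 4, R→Blue 7, S→Blue 2, T→Blue 4, U→Blue 11, V→Blue 2. Service 36; fixed 12; total 48.
{Red, Blue, Green}: service 36 + fixed 16 = 52
{Red, Green}: service 48 + fixed 6 = 54
{Green}: P→Green 6, Q→Green 5, R→Green 13, S→Green 12, T→Green 15, U→Green 15, V→Green 5. Service 71; fixed 2; total 73.
No other subset beats 48.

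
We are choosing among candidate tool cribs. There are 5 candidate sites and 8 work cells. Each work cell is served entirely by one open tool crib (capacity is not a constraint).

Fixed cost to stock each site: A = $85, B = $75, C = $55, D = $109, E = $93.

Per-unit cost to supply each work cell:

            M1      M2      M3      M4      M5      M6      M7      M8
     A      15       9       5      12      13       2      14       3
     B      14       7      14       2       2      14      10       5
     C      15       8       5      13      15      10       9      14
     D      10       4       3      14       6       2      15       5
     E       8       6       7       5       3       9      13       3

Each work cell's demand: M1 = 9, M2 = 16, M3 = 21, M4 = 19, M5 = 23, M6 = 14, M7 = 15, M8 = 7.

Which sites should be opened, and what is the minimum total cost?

For any fixed open set, each work cell goes to its cheapest open site; total = fixed + service.
{B, D}: M1→D 10·9=90, M2→D 4·16=64, M3→D 3·21=63, M4→B 2·19=38, M5→B 2·23=46, M6→D 2·14=28, M7→B 10·15=150, M8→B 5·7=35. Service 514; fixed 184; total 698.
{B, C, D}: M1→D 10·9=90, M2→D 4·16=64, M3→D 3·21=63, M4→B 2·19=38, M5→B 2·23=46, M6→D 2·14=28, M7→C 9·15=135, M8→B 5·7=35. Service 499; fixed 239; total 738.
{B, D, E}: service 482 + fixed 277 = 759
{A, B, C, D, E}: M1→E 8·9=72, M2→D 4·16=64, M3→D 3·21=63, M4→B 2·19=38, M5→B 2·23=46, M6→A 2·14=28, M7→C 9·15=135, M8→A 3·7=21. Service 467; fixed 417; total 884.
No other subset beats 698.

Open B and D; minimum total cost 698.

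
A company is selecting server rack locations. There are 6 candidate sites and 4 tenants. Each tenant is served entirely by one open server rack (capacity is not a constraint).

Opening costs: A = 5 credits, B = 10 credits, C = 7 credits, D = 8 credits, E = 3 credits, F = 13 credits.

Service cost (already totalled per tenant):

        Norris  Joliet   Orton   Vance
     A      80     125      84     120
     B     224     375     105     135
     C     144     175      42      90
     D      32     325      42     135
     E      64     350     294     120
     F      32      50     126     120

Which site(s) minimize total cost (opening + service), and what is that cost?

For any fixed open set, each tenant goes to its cheapest open site; total = fixed + service.
{C, F}: Norris→F 32, Joliet→F 50, Orton→C 42, Vance→C 90. Service 214; fixed 20; total 234.
{C, E, F}: Norris→F 32, Joliet→F 50, Orton→C 42, Vance→C 90. Service 214; fixed 23; total 237.
{A, C, F}: Norris→F 32, Joliet→F 50, Orton→C 42, Vance→C 90. Service 214; fixed 25; total 239.
{A, B, C, D, E, F}: service 214 + fixed 46 = 260
No other subset beats 234.

Open C and F; minimum total cost 234.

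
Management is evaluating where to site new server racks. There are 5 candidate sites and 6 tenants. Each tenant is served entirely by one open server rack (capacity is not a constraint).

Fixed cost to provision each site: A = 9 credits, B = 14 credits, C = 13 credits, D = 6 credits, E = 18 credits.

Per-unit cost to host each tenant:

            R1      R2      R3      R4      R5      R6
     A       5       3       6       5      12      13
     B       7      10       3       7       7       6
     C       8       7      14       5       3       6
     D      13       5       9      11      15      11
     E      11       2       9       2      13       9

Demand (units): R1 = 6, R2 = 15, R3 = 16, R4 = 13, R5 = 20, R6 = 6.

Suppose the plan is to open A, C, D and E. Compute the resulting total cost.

Each tenant is assigned to its cheapest site among the open ones.
{A, C, D, E}: R1→A 5·6=30, R2→E 2·15=30, R3→A 6·16=96, R4→E 2·13=26, R5→C 3·20=60, R6→C 6·6=36. Service 278; fixed 46; total 324.

Total cost: 324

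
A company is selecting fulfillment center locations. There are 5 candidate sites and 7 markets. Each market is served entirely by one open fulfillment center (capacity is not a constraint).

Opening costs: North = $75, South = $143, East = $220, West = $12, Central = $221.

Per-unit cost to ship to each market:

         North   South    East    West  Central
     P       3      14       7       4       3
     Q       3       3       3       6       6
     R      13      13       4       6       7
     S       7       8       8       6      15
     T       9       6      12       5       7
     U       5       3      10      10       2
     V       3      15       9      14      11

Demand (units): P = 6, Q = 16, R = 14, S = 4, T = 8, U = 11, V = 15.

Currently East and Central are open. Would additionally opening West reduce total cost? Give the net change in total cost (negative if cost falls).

Current service cost with {East, Central}: 367.
Adding West: each market re-picks its cheapest; new service cost 343, saving 24.
Extra fixed cost: 12. Net change = 12 − 24 = -12.
(Totals: 808 → 796.)

Yes — net change −12 (cost falls by 12).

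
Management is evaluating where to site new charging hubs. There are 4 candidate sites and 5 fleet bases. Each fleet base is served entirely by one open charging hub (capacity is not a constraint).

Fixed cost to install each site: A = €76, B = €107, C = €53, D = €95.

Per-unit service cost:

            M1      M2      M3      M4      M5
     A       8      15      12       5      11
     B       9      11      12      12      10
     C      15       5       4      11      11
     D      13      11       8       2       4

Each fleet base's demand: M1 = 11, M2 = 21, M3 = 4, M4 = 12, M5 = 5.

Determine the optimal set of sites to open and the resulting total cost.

Open A and C; minimum total cost 453.

For any fixed open set, each fleet base goes to its cheapest open site; total = fixed + service.
{A, C}: M1→A 8·11=88, M2→C 5·21=105, M3→C 4·4=16, M4→A 5·12=60, M5→A 11·5=55. Service 324; fixed 129; total 453.
{C, D}: M1→D 13·11=143, M2→C 5·21=105, M3→C 4·4=16, M4→D 2·12=24, M5→D 4·5=20. Service 308; fixed 148; total 456.
{A, C, D}: M1→A 8·11=88, M2→C 5·21=105, M3→C 4·4=16, M4→D 2·12=24, M5→D 4·5=20. Service 253; fixed 224; total 477.
{A, B, C, D}: M1→A 8·11=88, M2→C 5·21=105, M3→C 4·4=16, M4→D 2·12=24, M5→D 4·5=20. Service 253; fixed 331; total 584.
(All 15 nonempty subsets were checked; A and C is lowest.)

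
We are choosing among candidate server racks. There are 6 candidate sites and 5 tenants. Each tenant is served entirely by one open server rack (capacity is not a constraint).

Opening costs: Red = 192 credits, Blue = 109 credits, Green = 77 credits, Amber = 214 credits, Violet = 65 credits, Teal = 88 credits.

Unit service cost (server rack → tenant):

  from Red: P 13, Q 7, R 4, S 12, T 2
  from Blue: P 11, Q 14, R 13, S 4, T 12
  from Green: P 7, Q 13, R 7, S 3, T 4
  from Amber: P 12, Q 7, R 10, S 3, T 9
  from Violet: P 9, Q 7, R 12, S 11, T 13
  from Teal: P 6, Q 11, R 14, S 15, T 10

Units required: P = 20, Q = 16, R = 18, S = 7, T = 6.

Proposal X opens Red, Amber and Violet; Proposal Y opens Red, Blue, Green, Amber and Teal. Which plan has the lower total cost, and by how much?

Proposal X is cheaper by 149.

Proposal X: {Red, Amber, Violet}: P→Violet 9·20=180, Q→Red 7·16=112, R→Red 4·18=72, S→Amber 3·7=21, T→Red 2·6=12. Service 397; fixed 471; total 868.
Proposal Y: {Red, Blue, Green, Amber, Teal}: P→Teal 6·20=120, Q→Red 7·16=112, R→Red 4·18=72, S→Green 3·7=21, T→Red 2·6=12. Service 337; fixed 680; total 1017.
Difference: |868 − 1017| = 149.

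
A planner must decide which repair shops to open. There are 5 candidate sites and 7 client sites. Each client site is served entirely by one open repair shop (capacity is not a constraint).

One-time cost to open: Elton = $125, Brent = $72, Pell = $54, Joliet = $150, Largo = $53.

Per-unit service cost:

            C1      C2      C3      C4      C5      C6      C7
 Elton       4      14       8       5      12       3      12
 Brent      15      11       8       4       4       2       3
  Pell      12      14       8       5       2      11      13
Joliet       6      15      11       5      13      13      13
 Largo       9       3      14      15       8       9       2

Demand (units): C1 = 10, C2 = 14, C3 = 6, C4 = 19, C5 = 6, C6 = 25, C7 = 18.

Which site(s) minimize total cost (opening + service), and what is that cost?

Open Brent and Largo; minimum total cost 491.

For any fixed open set, each client site goes to its cheapest open site; total = fixed + service.
{Brent, Largo}: C1→Largo 9·10=90, C2→Largo 3·14=42, C3→Brent 8·6=48, C4→Brent 4·19=76, C5→Brent 4·6=24, C6→Brent 2·25=50, C7→Largo 2·18=36. Service 366; fixed 125; total 491.
{Brent, Pell, Largo}: C1→Largo 9·10=90, C2→Largo 3·14=42, C3→Brent 8·6=48, C4→Brent 4·19=76, C5→Pell 2·6=12, C6→Brent 2·25=50, C7→Largo 2·18=36. Service 354; fixed 179; total 533.
{Elton, Largo}: service 384 + fixed 178 = 562
{Elton, Brent, Pell, Joliet, Largo}: C1→Elton 4·10=40, C2→Largo 3·14=42, C3→Elton 8·6=48, C4→Brent 4·19=76, C5→Pell 2·6=12, C6→Brent 2·25=50, C7→Largo 2·18=36. Service 304; fixed 454; total 758.
No other subset beats 491.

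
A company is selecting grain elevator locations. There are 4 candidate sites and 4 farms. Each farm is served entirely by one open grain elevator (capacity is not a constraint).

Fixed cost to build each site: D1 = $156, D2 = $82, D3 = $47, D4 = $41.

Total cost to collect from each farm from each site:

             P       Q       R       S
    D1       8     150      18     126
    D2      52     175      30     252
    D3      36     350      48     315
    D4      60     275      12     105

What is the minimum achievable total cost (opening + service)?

For any fixed open set, each farm goes to its cheapest open site; total = fixed + service.
{D1}: P→D1 8, Q→D1 150, R→D1 18, S→D1 126. Service 302; fixed 156; total 458.
{D2, D4}: service 344 + fixed 123 = 467
{D1, D4}: service 275 + fixed 197 = 472
{D1, D2, D3, D4}: P→D1 8, Q→D1 150, R→D4 12, S→D4 105. Service 275; fixed 326; total 601.
(All 15 nonempty subsets were checked; D1 only is lowest.)

Minimum total cost: 458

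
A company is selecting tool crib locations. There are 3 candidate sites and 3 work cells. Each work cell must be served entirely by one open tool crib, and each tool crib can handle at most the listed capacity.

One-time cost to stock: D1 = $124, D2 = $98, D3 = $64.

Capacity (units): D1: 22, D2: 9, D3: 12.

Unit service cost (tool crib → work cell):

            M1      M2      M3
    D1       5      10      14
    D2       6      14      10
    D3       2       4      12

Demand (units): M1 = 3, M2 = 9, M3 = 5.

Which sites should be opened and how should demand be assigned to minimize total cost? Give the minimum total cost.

Minimum total cost: 254

Open {D2, D3}: M1→D3 2·3=6, M2→D3 4·9=36, M3→D2 10·5=50.
Loads: D2 carries 5/9, D3 carries 12/12. Service 92; fixed 162; total 254.
Next best feasible plan costs 266.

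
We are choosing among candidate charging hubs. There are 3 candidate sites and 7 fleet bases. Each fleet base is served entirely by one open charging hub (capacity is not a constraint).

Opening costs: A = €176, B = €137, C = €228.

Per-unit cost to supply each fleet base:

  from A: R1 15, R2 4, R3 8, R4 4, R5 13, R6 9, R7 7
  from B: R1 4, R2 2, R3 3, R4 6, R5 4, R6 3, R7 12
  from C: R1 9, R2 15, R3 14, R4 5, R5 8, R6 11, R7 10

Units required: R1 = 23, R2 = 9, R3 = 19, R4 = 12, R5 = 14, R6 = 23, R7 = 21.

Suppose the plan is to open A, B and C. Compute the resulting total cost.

Total cost: 1028

Each fleet base is assigned to its cheapest site among the open ones.
{A, B, C}: R1→B 4·23=92, R2→B 2·9=18, R3→B 3·19=57, R4→A 4·12=48, R5→B 4·14=56, R6→B 3·23=69, R7→A 7·21=147. Service 487; fixed 541; total 1028.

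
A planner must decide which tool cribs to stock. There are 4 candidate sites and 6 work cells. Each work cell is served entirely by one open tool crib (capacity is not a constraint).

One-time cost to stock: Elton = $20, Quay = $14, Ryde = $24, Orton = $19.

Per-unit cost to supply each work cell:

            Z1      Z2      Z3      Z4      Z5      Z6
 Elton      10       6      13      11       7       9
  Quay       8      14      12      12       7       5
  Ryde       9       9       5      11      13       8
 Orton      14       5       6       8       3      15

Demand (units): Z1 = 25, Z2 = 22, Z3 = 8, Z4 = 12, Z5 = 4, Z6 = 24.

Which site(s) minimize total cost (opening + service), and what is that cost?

Open Quay and Orton; minimum total cost 619.

For any fixed open set, each work cell goes to its cheapest open site; total = fixed + service.
{Quay, Orton}: Z1→Quay 8·25=200, Z2→Orton 5·22=110, Z3→Orton 6·8=48, Z4→Orton 8·12=96, Z5→Orton 3·4=12, Z6→Quay 5·24=120. Service 586; fixed 33; total 619.
{Quay, Ryde, Orton}: service 578 + fixed 57 = 635
{Elton, Quay, Orton}: Z1→Quay 8·25=200, Z2→Orton 5·22=110, Z3→Orton 6·8=48, Z4→Orton 8·12=96, Z5→Orton 3·4=12, Z6→Quay 5·24=120. Service 586; fixed 53; total 639.
{Elton, Quay, Ryde, Orton}: service 578 + fixed 77 = 655
No other subset beats 619.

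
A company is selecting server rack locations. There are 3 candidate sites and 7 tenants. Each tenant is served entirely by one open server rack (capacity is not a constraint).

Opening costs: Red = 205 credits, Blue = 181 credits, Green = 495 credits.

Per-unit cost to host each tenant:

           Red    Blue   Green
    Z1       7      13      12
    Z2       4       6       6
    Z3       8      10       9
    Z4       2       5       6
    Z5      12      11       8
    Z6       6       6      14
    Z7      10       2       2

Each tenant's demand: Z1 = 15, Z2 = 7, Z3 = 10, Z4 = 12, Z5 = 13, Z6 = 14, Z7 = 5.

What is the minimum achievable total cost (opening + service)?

Minimum total cost: 732

For any fixed open set, each tenant goes to its cheapest open site; total = fixed + service.
{Red}: Z1→Red 7·15=105, Z2→Red 4·7=28, Z3→Red 8·10=80, Z4→Red 2·12=24, Z5→Red 12·13=156, Z6→Red 6·14=84, Z7→Red 10·5=50. Service 527; fixed 205; total 732.
{Blue}: service 634 + fixed 181 = 815
{Red, Blue}: service 474 + fixed 386 = 860
{Red, Blue, Green}: service 435 + fixed 881 = 1316
(All 7 nonempty subsets were checked; Red only is lowest.)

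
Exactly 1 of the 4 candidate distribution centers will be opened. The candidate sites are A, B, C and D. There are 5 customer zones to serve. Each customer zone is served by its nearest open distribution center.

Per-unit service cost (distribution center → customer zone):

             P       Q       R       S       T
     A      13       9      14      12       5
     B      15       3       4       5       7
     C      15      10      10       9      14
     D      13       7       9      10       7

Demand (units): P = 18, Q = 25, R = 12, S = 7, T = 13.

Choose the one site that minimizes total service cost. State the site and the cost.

Choose B only; total service cost 519.

With exactly 1 open, each customer zone uses its cheapest among the chosen.
{B}: P→B 15·18=270, Q→B 3·25=75, R→B 4·12=48, S→B 5·7=35, T→B 7·13=91. Service cost 519.
{D}: service cost 678
{A}: service cost 776
Among all 4 size-1 choices, {B} is lowest.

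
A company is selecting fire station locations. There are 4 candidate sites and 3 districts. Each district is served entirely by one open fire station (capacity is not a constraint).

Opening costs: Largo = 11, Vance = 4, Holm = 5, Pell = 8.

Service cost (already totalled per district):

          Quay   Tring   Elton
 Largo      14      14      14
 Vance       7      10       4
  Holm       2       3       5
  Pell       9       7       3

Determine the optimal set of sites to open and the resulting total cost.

Open Holm only; minimum total cost 15.

For any fixed open set, each district goes to its cheapest open site; total = fixed + service.
{Holm}: Quay→Holm 2, Tring→Holm 3, Elton→Holm 5. Service 10; fixed 5; total 15.
{Vance, Holm}: Quay→Holm 2, Tring→Holm 3, Elton→Vance 4. Service 9; fixed 9; total 18.
{Holm, Pell}: Quay→Holm 2, Tring→Holm 3, Elton→Pell 3. Service 8; fixed 13; total 21.
{Largo, Vance, Holm, Pell}: Quay→Holm 2, Tring→Holm 3, Elton→Pell 3. Service 8; fixed 28; total 36.
(All 15 nonempty subsets were checked; Holm only is lowest.)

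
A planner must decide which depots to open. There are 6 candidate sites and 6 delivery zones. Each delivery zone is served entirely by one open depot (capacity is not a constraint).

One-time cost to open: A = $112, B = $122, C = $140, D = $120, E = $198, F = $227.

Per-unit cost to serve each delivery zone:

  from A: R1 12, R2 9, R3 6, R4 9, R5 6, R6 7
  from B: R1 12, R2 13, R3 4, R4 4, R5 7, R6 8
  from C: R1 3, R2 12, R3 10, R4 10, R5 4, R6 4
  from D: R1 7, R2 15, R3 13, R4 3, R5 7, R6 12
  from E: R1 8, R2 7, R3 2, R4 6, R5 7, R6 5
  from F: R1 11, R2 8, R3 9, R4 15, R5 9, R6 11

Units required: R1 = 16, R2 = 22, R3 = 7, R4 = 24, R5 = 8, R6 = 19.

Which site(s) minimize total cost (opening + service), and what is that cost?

Open E only; minimum total cost 789.

For any fixed open set, each delivery zone goes to its cheapest open site; total = fixed + service.
{E}: R1→E 8·16=128, R2→E 7·22=154, R3→E 2·7=14, R4→E 6·24=144, R5→E 7·8=56, R6→E 5·19=95. Service 591; fixed 198; total 789.
{B, C}: service 544 + fixed 262 = 806
{C, E}: R1→C 3·16=48, R2→E 7·22=154, R3→E 2·7=14, R4→E 6·24=144, R5→C 4·8=32, R6→C 4·19=76. Service 468; fixed 338; total 806.
{A, B, C, D, E, F}: R1→C 3·16=48, R2→E 7·22=154, R3→E 2·7=14, R4→D 3·24=72, R5→C 4·8=32, R6→C 4·19=76. Service 396; fixed 919; total 1315.
No other subset beats 789.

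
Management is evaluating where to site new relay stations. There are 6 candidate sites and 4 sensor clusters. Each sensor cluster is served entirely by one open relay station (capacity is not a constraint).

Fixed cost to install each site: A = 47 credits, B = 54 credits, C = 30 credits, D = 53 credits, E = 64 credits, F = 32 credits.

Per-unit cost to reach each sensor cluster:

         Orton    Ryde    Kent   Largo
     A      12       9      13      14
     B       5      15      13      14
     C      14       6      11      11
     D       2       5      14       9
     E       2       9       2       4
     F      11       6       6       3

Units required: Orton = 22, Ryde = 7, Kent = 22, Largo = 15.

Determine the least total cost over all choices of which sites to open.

Minimum total cost: 271

For any fixed open set, each sensor cluster goes to its cheapest open site; total = fixed + service.
{E, F}: Orton→E 2·22=44, Ryde→F 6·7=42, Kent→E 2·22=44, Largo→F 3·15=45. Service 175; fixed 96; total 271.
{E}: service 211 + fixed 64 = 275
{C, E}: service 190 + fixed 94 = 284
{A, B, C, D, E, F}: service 168 + fixed 280 = 448
No other subset beats 271.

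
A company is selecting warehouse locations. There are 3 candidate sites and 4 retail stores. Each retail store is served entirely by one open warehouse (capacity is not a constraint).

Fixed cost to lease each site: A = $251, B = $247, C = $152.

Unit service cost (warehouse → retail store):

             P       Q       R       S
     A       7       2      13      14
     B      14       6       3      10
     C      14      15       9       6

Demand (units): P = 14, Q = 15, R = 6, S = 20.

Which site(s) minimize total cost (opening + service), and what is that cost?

Open A and C; minimum total cost 705.

For any fixed open set, each retail store goes to its cheapest open site; total = fixed + service.
{A, C}: P→A 7·14=98, Q→A 2·15=30, R→C 9·6=54, S→C 6·20=120. Service 302; fixed 403; total 705.
{A}: P→A 7·14=98, Q→A 2·15=30, R→A 13·6=78, S→A 14·20=280. Service 486; fixed 251; total 737.
{C}: service 595 + fixed 152 = 747
{A, B, C}: P→A 7·14=98, Q→A 2·15=30, R→B 3·6=18, S→C 6·20=120. Service 266; fixed 650; total 916.
(All 7 nonempty subsets were checked; A and C is lowest.)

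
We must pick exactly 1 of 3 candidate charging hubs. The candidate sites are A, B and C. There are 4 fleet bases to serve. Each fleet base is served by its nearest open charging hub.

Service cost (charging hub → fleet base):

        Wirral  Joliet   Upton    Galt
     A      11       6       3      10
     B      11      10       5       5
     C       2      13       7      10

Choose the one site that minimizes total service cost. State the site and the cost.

With exactly 1 open, each fleet base uses its cheapest among the chosen.
{A}: Wirral→A 11, Joliet→A 6, Upton→A 3, Galt→A 10. Service cost 30.
{B}: service cost 31
{C}: service cost 32
Among all 3 size-1 choices, {A} is lowest.

Choose A only; total service cost 30.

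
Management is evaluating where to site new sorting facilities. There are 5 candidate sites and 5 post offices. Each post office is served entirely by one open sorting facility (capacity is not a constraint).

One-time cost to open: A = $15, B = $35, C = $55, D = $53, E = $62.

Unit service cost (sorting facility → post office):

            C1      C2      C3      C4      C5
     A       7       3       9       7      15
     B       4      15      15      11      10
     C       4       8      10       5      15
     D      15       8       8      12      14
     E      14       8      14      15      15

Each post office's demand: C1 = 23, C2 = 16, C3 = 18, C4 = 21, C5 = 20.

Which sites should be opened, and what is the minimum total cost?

Open A and B; minimum total cost 699.

For any fixed open set, each post office goes to its cheapest open site; total = fixed + service.
{A, B}: C1→B 4·23=92, C2→A 3·16=48, C3→A 9·18=162, C4→A 7·21=147, C5→B 10·20=200. Service 649; fixed 50; total 699.
{A, B, C}: service 607 + fixed 105 = 712
{A, B, D}: service 631 + fixed 103 = 734
{A, B, C, D, E}: C1→B 4·23=92, C2→A 3·16=48, C3→D 8·18=144, C4→C 5·21=105, C5→B 10·20=200. Service 589; fixed 220; total 809.
No other subset beats 699.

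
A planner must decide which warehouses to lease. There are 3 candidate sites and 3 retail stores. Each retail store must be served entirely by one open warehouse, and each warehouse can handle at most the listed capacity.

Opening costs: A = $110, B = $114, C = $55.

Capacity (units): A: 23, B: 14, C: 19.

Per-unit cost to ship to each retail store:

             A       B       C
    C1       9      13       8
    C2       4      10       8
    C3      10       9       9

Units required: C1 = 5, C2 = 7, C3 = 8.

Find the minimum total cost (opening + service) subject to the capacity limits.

Open {A}: C1→A 9·5=45, C2→A 4·7=28, C3→A 10·8=80.
Loads: A carries 20/23. Service 153; fixed 110; total 263.
Next best feasible plan costs 305.

Minimum total cost: 263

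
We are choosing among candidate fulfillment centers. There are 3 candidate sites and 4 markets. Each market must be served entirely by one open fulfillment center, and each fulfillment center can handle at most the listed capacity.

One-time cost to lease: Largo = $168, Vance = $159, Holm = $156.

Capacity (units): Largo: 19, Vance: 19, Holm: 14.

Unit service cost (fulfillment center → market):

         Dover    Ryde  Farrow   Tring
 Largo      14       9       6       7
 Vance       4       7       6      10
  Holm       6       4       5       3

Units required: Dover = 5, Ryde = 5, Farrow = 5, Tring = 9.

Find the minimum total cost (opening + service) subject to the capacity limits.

Open {Vance, Holm}: Dover→Vance 4·5=20, Ryde→Holm 4·5=20, Farrow→Vance 6·5=30, Tring→Holm 3·9=27.
Loads: Vance carries 10/19, Holm carries 14/14. Service 97; fixed 315; total 412.
Next best feasible plan costs 422.

Minimum total cost: 412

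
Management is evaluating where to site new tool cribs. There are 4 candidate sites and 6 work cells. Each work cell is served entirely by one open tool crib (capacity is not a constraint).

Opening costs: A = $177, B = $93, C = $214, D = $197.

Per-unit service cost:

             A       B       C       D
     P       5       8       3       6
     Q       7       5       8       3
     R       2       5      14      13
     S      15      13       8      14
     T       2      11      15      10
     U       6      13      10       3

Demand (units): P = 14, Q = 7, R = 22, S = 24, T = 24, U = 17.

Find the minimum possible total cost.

For any fixed open set, each work cell goes to its cheapest open site; total = fixed + service.
{A}: P→A 5·14=70, Q→A 7·7=49, R→A 2·22=44, S→A 15·24=360, T→A 2·24=48, U→A 6·17=102. Service 673; fixed 177; total 850.
{A, C}: P→C 3·14=42, Q→A 7·7=49, R→A 2·22=44, S→C 8·24=192, T→A 2·24=48, U→A 6·17=102. Service 477; fixed 391; total 868.
{A, B}: service 611 + fixed 270 = 881
{A, B, C, D}: P→C 3·14=42, Q→D 3·7=21, R→A 2·22=44, S→C 8·24=192, T→A 2·24=48, U→D 3·17=51. Service 398; fixed 681; total 1079.
No other subset beats 850.

Minimum total cost: 850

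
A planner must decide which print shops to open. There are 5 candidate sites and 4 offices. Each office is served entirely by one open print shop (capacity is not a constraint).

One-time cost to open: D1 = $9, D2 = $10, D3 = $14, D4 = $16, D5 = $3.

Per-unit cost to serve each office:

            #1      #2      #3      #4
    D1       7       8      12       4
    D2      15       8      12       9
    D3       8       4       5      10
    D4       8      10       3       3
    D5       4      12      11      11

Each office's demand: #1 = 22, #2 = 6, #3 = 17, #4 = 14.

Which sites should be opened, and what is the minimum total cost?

Open D3, D4 and D5; minimum total cost 238.

For any fixed open set, each office goes to its cheapest open site; total = fixed + service.
{D3, D4, D5}: #1→D5 4·22=88, #2→D3 4·6=24, #3→D4 3·17=51, #4→D4 3·14=42. Service 205; fixed 33; total 238.
{D1, D3, D4, D5}: service 205 + fixed 42 = 247
{D2, D3, D4, D5}: #1→D5 4·22=88, #2→D3 4·6=24, #3→D4 3·17=51, #4→D4 3·14=42. Service 205; fixed 43; total 248.
{D1, D2, D3, D4, D5}: service 205 + fixed 52 = 257
No other subset beats 238.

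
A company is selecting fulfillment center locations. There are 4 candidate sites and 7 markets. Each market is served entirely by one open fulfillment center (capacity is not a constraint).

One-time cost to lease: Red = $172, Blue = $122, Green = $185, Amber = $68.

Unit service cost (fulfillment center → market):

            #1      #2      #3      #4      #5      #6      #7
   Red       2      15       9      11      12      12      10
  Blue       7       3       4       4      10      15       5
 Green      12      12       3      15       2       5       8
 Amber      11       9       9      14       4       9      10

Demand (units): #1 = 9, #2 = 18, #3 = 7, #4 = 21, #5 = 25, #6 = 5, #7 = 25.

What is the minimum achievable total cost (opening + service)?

Minimum total cost: 689

For any fixed open set, each market goes to its cheapest open site; total = fixed + service.
{Blue, Amber}: #1→Blue 7·9=63, #2→Blue 3·18=54, #3→Blue 4·7=28, #4→Blue 4·21=84, #5→Amber 4·25=100, #6→Amber 9·5=45, #7→Blue 5·25=125. Service 499; fixed 190; total 689.
{Blue, Green}: service 422 + fixed 307 = 729
{Blue, Green, Amber}: service 422 + fixed 375 = 797
{Red, Blue, Green, Amber}: #1→Red 2·9=18, #2→Blue 3·18=54, #3→Green 3·7=21, #4→Blue 4·21=84, #5→Green 2·25=50, #6→Green 5·5=25, #7→Blue 5·25=125. Service 377; fixed 547; total 924.
(All 15 nonempty subsets were checked; Blue and Amber is lowest.)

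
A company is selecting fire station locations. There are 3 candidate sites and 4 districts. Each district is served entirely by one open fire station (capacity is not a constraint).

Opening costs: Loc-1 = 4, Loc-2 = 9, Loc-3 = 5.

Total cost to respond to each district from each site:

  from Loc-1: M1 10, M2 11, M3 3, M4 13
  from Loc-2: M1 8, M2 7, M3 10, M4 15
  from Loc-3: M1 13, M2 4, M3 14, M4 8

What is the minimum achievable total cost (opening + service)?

Minimum total cost: 34

For any fixed open set, each district goes to its cheapest open site; total = fixed + service.
{Loc-1, Loc-3}: M1→Loc-1 10, M2→Loc-3 4, M3→Loc-1 3, M4→Loc-3 8. Service 25; fixed 9; total 34.
{Loc-1}: service 37 + fixed 4 = 41
{Loc-1, Loc-2, Loc-3}: service 23 + fixed 18 = 41
No other subset beats 34.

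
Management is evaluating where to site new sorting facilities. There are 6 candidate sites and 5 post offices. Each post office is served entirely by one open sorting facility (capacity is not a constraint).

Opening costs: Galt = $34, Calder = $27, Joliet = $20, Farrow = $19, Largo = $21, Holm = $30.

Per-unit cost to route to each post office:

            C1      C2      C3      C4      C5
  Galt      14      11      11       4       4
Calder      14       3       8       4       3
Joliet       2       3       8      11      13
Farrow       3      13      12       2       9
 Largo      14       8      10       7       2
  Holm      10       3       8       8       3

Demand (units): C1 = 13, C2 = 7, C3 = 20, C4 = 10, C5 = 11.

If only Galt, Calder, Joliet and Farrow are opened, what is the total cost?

Total cost: 360

Each post office is assigned to its cheapest site among the open ones.
{Galt, Calder, Joliet, Farrow}: C1→Joliet 2·13=26, C2→Calder 3·7=21, C3→Calder 8·20=160, C4→Farrow 2·10=20, C5→Calder 3·11=33. Service 260; fixed 100; total 360.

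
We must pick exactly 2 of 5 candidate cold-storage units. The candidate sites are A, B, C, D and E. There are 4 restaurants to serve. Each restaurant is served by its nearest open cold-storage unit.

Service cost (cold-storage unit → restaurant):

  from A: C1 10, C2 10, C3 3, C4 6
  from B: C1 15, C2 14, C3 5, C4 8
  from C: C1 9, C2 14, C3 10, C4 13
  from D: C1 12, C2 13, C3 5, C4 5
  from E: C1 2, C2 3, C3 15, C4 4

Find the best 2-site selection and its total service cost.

With exactly 2 open, each restaurant uses its cheapest among the chosen.
{A, E}: C1→E 2, C2→E 3, C3→A 3, C4→E 4. Service cost 12.
{B, E}: service cost 14
{D, E}: service cost 14
Among all 10 size-2 choices, {A, E} is lowest.

Choose A and E; total service cost 12.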